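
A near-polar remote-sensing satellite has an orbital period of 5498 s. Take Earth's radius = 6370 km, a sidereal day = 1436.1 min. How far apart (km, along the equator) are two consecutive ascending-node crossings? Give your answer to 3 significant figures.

2550 km

During one orbit Earth rotates (5498.0 / 86166) × 360° = 22.97°.
At the equator that is 22.97° × (2π·6370/360) km/° = 22.97 × 111.2 = 2554 km.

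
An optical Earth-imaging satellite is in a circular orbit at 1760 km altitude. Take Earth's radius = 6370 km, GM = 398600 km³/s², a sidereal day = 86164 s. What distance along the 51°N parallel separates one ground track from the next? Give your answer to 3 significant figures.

2130 km

Semi-major axis a = 6370 + 1760 = 8130 km. Period T = 2π√(a³/μ) = 2π√(8130³/398600) = 7295.4 s = 121.59 min.
Node shift per orbit = (7295.4/86164) × 360° = 30.48°.
Equatorial spacing = 30.48 × 111.2 km/° = 3389 km.
At 51° latitude, spacing = 3389 × cos(51°) = 2133 km.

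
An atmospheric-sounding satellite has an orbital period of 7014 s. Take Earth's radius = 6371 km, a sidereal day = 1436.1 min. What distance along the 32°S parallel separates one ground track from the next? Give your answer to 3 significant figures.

2760 km

Node shift per orbit = (7014.0/86166) × 360° = 29.30°.
Equatorial spacing = 29.30 × 111.2 km/° = 3258 km.
At 32° latitude, spacing = 3258 × cos(32°) = 2763 km.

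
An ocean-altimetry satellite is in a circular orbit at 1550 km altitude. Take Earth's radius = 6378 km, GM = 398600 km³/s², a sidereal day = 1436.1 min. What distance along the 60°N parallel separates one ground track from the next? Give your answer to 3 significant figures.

Semi-major axis a = 6378 + 1550 = 7928 km. Period T = 2π√(a³/μ) = 2π√(7928³/398600) = 7025.2 s = 117.09 min.
Node shift per orbit = (7025.2/86166) × 360° = 29.35°.
Equatorial spacing = 29.35 × 111.3 km/° = 3267 km.
At 60° latitude, spacing = 3267 × cos(60°) = 1634 km.

1630 km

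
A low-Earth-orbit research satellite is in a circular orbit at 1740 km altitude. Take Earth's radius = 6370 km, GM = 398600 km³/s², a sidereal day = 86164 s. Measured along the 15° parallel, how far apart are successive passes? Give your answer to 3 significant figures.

Semi-major axis a = 6370 + 1740 = 8110 km. Period T = 2π√(a³/μ) = 2π√(8110³/398600) = 7268.5 s = 121.14 min.
Node shift per orbit = (7268.5/86164) × 360° = 30.37°.
Equatorial spacing = 30.37 × 111.2 km/° = 3376 km.
At 15° latitude, spacing = 3376 × cos(15°) = 3261 km.

3260 km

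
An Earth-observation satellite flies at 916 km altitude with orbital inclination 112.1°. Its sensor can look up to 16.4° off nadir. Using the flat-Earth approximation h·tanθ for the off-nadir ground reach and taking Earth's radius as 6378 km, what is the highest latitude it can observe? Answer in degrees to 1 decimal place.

70.3°

Retrograde orbit: the ground track reaches ±(180° − i) = ±(180 − 112.1) = ±67.9°.
Sensor half-swath on the ground ≈ 916·tan(16.4°) = 270 km = 2.42° of latitude.
Maximum observable latitude ≈ 67.9 + 2.42 = 70.3°.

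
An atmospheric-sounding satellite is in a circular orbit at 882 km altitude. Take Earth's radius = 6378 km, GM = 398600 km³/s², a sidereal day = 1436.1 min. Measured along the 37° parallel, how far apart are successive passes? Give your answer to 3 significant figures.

2290 km

Semi-major axis a = 6378 + 882 = 7260 km. Period T = 2π√(a³/μ) = 2π√(7260³/398600) = 6156.2 s = 102.60 min.
Node shift per orbit = (6156.2/86166) × 360° = 25.72°.
Equatorial spacing = 25.72 × 111.3 km/° = 2863 km.
At 37° latitude, spacing = 2863 × cos(37°) = 2287 km.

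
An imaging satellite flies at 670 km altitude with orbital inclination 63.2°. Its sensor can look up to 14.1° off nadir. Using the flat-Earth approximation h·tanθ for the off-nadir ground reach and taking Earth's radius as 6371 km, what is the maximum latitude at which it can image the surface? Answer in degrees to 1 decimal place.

64.7°

For a prograde orbit the ground track reaches latitude ±i = ±63.2°.
Sensor half-swath on the ground ≈ 670·tan(14.1°) = 168 km = 1.51° of latitude.
Maximum observable latitude ≈ 63.2 + 1.51 = 64.7°.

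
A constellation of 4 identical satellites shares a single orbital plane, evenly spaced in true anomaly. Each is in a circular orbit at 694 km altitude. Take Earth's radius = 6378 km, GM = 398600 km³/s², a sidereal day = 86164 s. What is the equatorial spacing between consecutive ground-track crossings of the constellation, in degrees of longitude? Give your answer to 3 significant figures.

Semi-major axis a = 6378 + 694 = 7072 km. Period T = 2π√(a³/μ) = 2π√(7072³/398600) = 5918.7 s = 98.64 min.
Single-satellite node shift = (5918.7/86164) × 360° = 24.73°.
With 4 satellites evenly phased, successive equator crossings are 24.73/4 = 6.182° apart.

6.18°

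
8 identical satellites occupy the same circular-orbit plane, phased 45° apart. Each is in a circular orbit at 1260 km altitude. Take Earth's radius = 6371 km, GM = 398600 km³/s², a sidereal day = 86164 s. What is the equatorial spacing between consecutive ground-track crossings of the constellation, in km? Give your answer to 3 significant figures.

Semi-major axis a = 6371 + 1260 = 7631 km. Period T = 2π√(a³/μ) = 2π√(7631³/398600) = 6634.1 s = 110.57 min.
Single-satellite node shift = (6634.1/86164) × 360° = 27.72°.
With 8 satellites evenly phased, successive equator crossings are 27.72/8 = 3.465° apart.
That is 3.465 × 111.2 = 385 km at the equator.

385 km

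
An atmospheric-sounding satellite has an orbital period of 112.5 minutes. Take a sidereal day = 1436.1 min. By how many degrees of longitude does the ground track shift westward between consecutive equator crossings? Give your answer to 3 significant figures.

T = 112.5 min = 6750.0 s.
During one orbit Earth rotates (6750.0 / 86166) × 360° = 28.20°.

28.2°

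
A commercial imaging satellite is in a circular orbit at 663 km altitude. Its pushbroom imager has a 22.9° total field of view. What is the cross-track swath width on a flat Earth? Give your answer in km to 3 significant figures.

269 km

Half-angle = 22.9°/2 = 11.45°.
Swath width ≈ 2h·tan(θ/2) = 2 × 663 × tan(11.45°) = 268.6 km.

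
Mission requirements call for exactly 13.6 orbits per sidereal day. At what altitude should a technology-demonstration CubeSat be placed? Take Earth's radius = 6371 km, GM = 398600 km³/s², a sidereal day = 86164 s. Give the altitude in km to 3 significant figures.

1030 km

Required period T = 86164 / 13.6 = 6335.6 s.
From T = 2π√(a³/μ): a = (μ T²/4π²)^(1/3) = (398600 × 6335.6² / 4π²)^(1/3) = 7400 km.
Altitude h = a − R = 7400 − 6371 = 1029 km.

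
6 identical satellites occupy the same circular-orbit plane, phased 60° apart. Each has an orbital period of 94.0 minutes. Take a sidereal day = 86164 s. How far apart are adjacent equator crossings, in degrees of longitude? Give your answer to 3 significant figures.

T = 94.0 min = 5640.0 s.
Single-satellite node shift = (5640.0/86164) × 360° = 23.56°.
With 6 satellites evenly phased, successive equator crossings are 23.56/6 = 3.927° apart.

3.93°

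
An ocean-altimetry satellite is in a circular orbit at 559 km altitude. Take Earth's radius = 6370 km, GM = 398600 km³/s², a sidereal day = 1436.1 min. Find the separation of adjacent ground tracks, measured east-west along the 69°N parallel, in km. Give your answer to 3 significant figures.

955 km

Semi-major axis a = 6370 + 559 = 6929 km. Period T = 2π√(a³/μ) = 2π√(6929³/398600) = 5740.1 s = 95.67 min.
Node shift per orbit = (5740.1/86166) × 360° = 23.98°.
Equatorial spacing = 23.98 × 111.2 km/° = 2666 km.
At 69° latitude, spacing = 2666 × cos(69°) = 955 km.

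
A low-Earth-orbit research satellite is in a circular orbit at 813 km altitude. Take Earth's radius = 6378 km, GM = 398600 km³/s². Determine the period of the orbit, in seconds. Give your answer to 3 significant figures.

6070 seconds

Semi-major axis a = 6378 + 813 = 7191 km. Period T = 2π√(a³/μ) = 2π√(7191³/398600) = 6068.7 s = 101.14 min.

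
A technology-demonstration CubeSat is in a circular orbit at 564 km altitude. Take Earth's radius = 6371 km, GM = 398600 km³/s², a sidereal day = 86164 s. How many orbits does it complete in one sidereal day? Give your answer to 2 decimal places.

14.99

Semi-major axis a = 6371 + 564 = 6935 km. Period T = 2π√(a³/μ) = 2π√(6935³/398600) = 5747.5 s = 95.79 min.
Orbits per sidereal day = 86164 / 5747.5 = 14.991.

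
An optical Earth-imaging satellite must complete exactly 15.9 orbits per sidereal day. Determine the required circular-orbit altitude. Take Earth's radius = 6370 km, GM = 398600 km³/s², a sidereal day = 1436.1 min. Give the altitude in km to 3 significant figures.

Required period T = 86166 / 15.9 = 5419.2 s.
From T = 2π√(a³/μ): a = (μ T²/4π²)^(1/3) = (398600 × 5419.2² / 4π²)^(1/3) = 6668 km.
Altitude h = a − R = 6668 − 6370 = 298 km.

298 km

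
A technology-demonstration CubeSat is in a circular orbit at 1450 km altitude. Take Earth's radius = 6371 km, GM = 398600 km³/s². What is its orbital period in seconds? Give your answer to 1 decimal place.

6883.4 seconds

Semi-major axis a = 6371 + 1450 = 7821 km. Period T = 2π√(a³/μ) = 2π√(7821³/398600) = 6883.4 s = 114.72 min.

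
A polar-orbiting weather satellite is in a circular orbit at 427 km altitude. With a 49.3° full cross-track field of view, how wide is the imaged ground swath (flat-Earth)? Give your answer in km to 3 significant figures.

Half-angle = 49.3°/2 = 24.65°.
Swath width ≈ 2h·tan(θ/2) = 2 × 427 × tan(24.65°) = 391.9 km.

392 km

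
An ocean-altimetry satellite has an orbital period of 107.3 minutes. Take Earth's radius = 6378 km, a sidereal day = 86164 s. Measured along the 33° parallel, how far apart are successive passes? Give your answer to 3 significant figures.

2510 km

T = 107.3 min = 6438.0 s.
Node shift per orbit = (6438.0/86164) × 360° = 26.90°.
Equatorial spacing = 26.90 × 111.3 km/° = 2994 km.
At 33° latitude, spacing = 2994 × cos(33°) = 2511 km.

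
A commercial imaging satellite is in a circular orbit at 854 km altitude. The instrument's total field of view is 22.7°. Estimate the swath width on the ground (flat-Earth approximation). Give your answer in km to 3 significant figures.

343 km

Half-angle = 22.7°/2 = 11.35°.
Swath width ≈ 2h·tan(θ/2) = 2 × 854 × tan(11.35°) = 342.8 km.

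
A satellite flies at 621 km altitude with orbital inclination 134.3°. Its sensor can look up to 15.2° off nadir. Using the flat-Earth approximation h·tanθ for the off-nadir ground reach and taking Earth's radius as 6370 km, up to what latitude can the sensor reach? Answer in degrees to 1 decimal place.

47.2°

Retrograde orbit: the ground track reaches ±(180° − i) = ±(180 − 134.3) = ±45.7°.
Sensor half-swath on the ground ≈ 621·tan(15.2°) = 169 km = 1.52° of latitude.
Maximum observable latitude ≈ 45.7 + 1.52 = 47.2°.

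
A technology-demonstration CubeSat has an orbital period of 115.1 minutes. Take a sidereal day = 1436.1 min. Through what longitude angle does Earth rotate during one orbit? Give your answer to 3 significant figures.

T = 115.1 min = 6906.0 s.
During one orbit Earth rotates (6906.0 / 86166) × 360° = 28.85°.

28.9°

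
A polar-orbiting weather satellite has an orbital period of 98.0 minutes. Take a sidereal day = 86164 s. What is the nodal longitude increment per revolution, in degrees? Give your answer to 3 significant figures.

T = 98.0 min = 5880.0 s.
During one orbit Earth rotates (5880.0 / 86164) × 360° = 24.57°.

24.6°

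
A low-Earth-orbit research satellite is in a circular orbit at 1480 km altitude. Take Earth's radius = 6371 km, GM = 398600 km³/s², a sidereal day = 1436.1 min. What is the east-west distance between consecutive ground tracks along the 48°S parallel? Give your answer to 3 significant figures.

2150 km

Semi-major axis a = 6371 + 1480 = 7851 km. Period T = 2π√(a³/μ) = 2π√(7851³/398600) = 6923.1 s = 115.38 min.
Node shift per orbit = (6923.1/86166) × 360° = 28.92°.
Equatorial spacing = 28.92 × 111.2 km/° = 3216 km.
At 48° latitude, spacing = 3216 × cos(48°) = 2152 km.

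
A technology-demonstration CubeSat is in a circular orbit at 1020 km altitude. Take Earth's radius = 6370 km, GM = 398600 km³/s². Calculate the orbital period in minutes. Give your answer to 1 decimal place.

Semi-major axis a = 6370 + 1020 = 7390 km. Period T = 2π√(a³/μ) = 2π√(7390³/398600) = 6322.3 s = 105.37 min.

105.4 min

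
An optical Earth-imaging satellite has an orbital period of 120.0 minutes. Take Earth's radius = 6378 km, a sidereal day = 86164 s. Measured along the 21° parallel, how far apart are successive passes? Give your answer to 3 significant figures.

T = 120.0 min = 7200.0 s.
Node shift per orbit = (7200.0/86164) × 360° = 30.08°.
Equatorial spacing = 30.08 × 111.3 km/° = 3349 km.
At 21° latitude, spacing = 3349 × cos(21°) = 3126 km.

3130 km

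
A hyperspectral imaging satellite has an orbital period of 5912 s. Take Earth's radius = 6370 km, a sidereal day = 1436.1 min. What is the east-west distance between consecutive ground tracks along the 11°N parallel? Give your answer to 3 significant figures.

Node shift per orbit = (5912.0/86166) × 360° = 24.70°.
Equatorial spacing = 24.70 × 111.2 km/° = 2746 km.
At 11° latitude, spacing = 2746 × cos(11°) = 2696 km.

2700 km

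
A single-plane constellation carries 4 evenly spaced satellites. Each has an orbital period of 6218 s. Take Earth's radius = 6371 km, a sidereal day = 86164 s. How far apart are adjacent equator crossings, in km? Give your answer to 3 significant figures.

722 km

Single-satellite node shift = (6218.0/86164) × 360° = 25.98°.
With 4 satellites evenly phased, successive equator crossings are 25.98/4 = 6.495° apart.
That is 6.495 × 111.2 = 722 km at the equator.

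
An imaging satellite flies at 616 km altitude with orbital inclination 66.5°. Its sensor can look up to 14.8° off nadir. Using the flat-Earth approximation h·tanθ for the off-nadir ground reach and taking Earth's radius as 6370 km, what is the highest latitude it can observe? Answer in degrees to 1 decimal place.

68.0°

For a prograde orbit the ground track reaches latitude ±i = ±66.5°.
Sensor half-swath on the ground ≈ 616·tan(14.8°) = 163 km = 1.46° of latitude.
Maximum observable latitude ≈ 66.5 + 1.46 = 68.0°.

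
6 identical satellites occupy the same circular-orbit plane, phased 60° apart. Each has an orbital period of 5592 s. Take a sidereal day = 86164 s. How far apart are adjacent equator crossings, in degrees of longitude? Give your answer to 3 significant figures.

Single-satellite node shift = (5592.0/86164) × 360° = 23.36°.
With 6 satellites evenly phased, successive equator crossings are 23.36/6 = 3.894° apart.

3.89°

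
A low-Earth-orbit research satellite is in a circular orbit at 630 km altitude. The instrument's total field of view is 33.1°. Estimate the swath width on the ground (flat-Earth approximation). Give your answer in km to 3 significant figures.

Half-angle = 33.1°/2 = 16.55°.
Swath width ≈ 2h·tan(θ/2) = 2 × 630 × tan(16.55°) = 374.4 km.

374 km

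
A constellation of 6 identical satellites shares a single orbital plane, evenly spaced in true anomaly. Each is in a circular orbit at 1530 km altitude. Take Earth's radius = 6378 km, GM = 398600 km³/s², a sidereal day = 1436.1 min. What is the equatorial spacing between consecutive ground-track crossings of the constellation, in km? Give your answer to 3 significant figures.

Semi-major axis a = 6378 + 1530 = 7908 km. Period T = 2π√(a³/μ) = 2π√(7908³/398600) = 6998.6 s = 116.64 min.
Single-satellite node shift = (6998.6/86166) × 360° = 29.24°.
With 6 satellites evenly phased, successive equator crossings are 29.24/6 = 4.873° apart.
That is 4.873 × 111.3 = 542 km at the equator.

542 km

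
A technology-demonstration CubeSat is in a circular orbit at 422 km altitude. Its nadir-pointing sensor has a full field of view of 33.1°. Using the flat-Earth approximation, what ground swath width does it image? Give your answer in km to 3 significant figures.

Half-angle = 33.1°/2 = 16.55°.
Swath width ≈ 2h·tan(θ/2) = 2 × 422 × tan(16.55°) = 250.8 km.

251 km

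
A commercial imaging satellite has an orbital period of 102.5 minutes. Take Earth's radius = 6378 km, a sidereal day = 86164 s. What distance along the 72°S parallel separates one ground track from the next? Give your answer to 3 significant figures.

884 km

T = 102.5 min = 6150.0 s.
Node shift per orbit = (6150.0/86164) × 360° = 25.70°.
Equatorial spacing = 25.70 × 111.3 km/° = 2860 km.
At 72° latitude, spacing = 2860 × cos(72°) = 884 km.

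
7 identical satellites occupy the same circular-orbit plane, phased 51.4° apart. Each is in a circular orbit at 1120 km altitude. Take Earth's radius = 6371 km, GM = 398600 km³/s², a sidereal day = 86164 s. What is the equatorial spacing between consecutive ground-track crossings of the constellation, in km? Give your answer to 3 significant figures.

Semi-major axis a = 6371 + 1120 = 7491 km. Period T = 2π√(a³/μ) = 2π√(7491³/398600) = 6452.4 s = 107.54 min.
Single-satellite node shift = (6452.4/86164) × 360° = 26.96°.
With 7 satellites evenly phased, successive equator crossings are 26.96/7 = 3.851° apart.
That is 3.851 × 111.2 = 428 km at the equator.

428 km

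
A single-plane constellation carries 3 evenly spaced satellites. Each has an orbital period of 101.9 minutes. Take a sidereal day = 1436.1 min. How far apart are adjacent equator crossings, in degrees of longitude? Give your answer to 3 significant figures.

8.51°

T = 101.9 min = 6114.0 s.
Single-satellite node shift = (6114.0/86166) × 360° = 25.54°.
With 3 satellites evenly phased, successive equator crossings are 25.54/3 = 8.515° apart.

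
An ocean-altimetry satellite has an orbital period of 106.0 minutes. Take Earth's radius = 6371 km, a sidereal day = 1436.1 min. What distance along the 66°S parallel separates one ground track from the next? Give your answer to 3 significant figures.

1200 km

T = 106.0 min = 6360.0 s.
Node shift per orbit = (6360.0/86166) × 360° = 26.57°.
Equatorial spacing = 26.57 × 111.2 km/° = 2955 km.
At 66° latitude, spacing = 2955 × cos(66°) = 1202 km.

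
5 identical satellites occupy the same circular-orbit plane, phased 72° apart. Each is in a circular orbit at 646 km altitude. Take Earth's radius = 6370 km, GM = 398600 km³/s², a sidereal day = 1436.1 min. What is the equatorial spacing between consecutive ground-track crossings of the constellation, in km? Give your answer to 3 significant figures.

Semi-major axis a = 6370 + 646 = 7016 km. Period T = 2π√(a³/μ) = 2π√(7016³/398600) = 5848.5 s = 97.48 min.
Single-satellite node shift = (5848.5/86166) × 360° = 24.43°.
With 5 satellites evenly phased, successive equator crossings are 24.43/5 = 4.887° apart.
That is 4.887 × 111.2 = 543 km at the equator.

543 km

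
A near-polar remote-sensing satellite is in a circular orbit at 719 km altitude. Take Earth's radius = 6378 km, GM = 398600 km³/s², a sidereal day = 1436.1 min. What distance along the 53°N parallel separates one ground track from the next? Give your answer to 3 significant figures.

1670 km

Semi-major axis a = 6378 + 719 = 7097 km. Period T = 2π√(a³/μ) = 2π√(7097³/398600) = 5950.1 s = 99.17 min.
Node shift per orbit = (5950.1/86166) × 360° = 24.86°.
Equatorial spacing = 24.86 × 111.3 km/° = 2767 km.
At 53° latitude, spacing = 2767 × cos(53°) = 1665 km.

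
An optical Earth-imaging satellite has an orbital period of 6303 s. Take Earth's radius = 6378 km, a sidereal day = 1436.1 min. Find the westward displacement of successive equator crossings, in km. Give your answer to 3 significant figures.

During one orbit Earth rotates (6303.0 / 86166) × 360° = 26.33°.
At the equator that is 26.33° × (2π·6378/360) km/° = 26.33 × 111.3 = 2931 km.

2930 km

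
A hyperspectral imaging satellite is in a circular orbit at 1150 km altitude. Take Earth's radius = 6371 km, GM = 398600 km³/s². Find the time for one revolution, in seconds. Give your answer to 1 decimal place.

6491.2 seconds

Semi-major axis a = 6371 + 1150 = 7521 km. Period T = 2π√(a³/μ) = 2π√(7521³/398600) = 6491.2 s = 108.19 min.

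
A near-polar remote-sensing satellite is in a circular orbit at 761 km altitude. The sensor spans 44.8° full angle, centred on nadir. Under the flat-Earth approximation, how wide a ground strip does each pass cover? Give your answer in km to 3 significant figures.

627 km

Half-angle = 44.8°/2 = 22.4°.
Swath width ≈ 2h·tan(θ/2) = 2 × 761 × tan(22.4°) = 627.3 km.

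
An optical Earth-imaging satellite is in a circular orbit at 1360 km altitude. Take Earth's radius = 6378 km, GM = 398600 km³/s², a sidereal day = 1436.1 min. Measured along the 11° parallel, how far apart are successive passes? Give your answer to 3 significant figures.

3090 km

Semi-major axis a = 6378 + 1360 = 7738 km. Period T = 2π√(a³/μ) = 2π√(7738³/398600) = 6774.1 s = 112.90 min.
Node shift per orbit = (6774.1/86166) × 360° = 28.30°.
Equatorial spacing = 28.30 × 111.3 km/° = 3151 km.
At 11° latitude, spacing = 3151 × cos(11°) = 3093 km.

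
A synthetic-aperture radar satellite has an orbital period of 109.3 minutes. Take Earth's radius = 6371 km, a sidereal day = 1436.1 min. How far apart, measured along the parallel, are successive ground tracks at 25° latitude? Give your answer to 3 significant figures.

T = 109.3 min = 6558.0 s.
Node shift per orbit = (6558.0/86166) × 360° = 27.40°.
Equatorial spacing = 27.40 × 111.2 km/° = 3047 km.
At 25° latitude, spacing = 3047 × cos(25°) = 2761 km.

2760 km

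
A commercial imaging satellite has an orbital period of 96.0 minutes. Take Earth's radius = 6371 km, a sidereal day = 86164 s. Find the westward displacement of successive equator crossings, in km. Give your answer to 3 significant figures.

T = 96.0 min = 5760.0 s.
During one orbit Earth rotates (5760.0 / 86164) × 360° = 24.07°.
At the equator that is 24.07° × (2π·6371/360) km/° = 24.07 × 111.2 = 2676 km.

2680 km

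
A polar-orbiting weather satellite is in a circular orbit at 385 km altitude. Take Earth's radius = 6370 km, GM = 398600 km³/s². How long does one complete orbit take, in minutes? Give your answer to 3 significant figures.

92.1 min

Semi-major axis a = 6370 + 385 = 6755 km. Period T = 2π√(a³/μ) = 2π√(6755³/398600) = 5525.2 s = 92.09 min.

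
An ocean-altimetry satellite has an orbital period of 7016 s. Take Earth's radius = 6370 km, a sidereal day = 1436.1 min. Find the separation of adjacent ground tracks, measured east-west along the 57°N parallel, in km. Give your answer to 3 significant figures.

Node shift per orbit = (7016.0/86166) × 360° = 29.31°.
Equatorial spacing = 29.31 × 111.2 km/° = 3259 km.
At 57° latitude, spacing = 3259 × cos(57°) = 1775 km.

1770 km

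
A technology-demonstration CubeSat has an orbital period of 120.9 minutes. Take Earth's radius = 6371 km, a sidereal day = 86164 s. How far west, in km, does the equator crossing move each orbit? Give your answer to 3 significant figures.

3370 km

T = 120.9 min = 7254.0 s.
During one orbit Earth rotates (7254.0 / 86164) × 360° = 30.31°.
At the equator that is 30.31° × (2π·6371/360) km/° = 30.31 × 111.2 = 3370 km.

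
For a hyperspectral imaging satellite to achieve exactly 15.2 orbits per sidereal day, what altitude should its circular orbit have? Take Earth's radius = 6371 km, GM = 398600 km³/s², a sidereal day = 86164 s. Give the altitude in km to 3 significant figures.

500 km

Required period T = 86164 / 15.2 = 5668.7 s.
From T = 2π√(a³/μ): a = (μ T²/4π²)^(1/3) = (398600 × 5668.7² / 4π²)^(1/3) = 6871 km.
Altitude h = a − R = 6871 − 6371 = 500 km.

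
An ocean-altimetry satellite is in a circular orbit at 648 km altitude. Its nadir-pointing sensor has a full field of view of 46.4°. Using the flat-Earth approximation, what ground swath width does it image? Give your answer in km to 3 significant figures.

Half-angle = 46.4°/2 = 23.2°.
Swath width ≈ 2h·tan(θ/2) = 2 × 648 × tan(23.2°) = 555.5 km.

555 km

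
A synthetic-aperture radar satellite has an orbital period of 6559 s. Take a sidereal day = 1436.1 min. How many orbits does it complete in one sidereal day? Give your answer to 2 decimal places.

Orbits per sidereal day = 86166 / 6559.0 = 13.137.

13.14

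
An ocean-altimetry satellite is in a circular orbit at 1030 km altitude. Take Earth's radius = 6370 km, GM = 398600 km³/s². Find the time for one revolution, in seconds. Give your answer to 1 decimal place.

6335.2 seconds

Semi-major axis a = 6370 + 1030 = 7400 km. Period T = 2π√(a³/μ) = 2π√(7400³/398600) = 6335.2 s = 105.59 min.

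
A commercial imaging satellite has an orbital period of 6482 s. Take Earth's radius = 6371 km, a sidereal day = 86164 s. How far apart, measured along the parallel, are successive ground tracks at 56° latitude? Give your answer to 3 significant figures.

1680 km

Node shift per orbit = (6482.0/86164) × 360° = 27.08°.
Equatorial spacing = 27.08 × 111.2 km/° = 3011 km.
At 56° latitude, spacing = 3011 × cos(56°) = 1684 km.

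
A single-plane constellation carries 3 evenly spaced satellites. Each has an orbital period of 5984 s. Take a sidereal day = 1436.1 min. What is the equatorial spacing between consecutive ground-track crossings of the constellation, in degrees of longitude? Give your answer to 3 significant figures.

Single-satellite node shift = (5984.0/86166) × 360° = 25.00°.
With 3 satellites evenly phased, successive equator crossings are 25.00/3 = 8.334° apart.

8.33°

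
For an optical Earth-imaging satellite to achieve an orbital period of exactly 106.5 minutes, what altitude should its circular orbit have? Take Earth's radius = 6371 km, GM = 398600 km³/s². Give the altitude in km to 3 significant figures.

T = 106.5 min = 6390.0 s.
From T = 2π√(a³/μ): a = (μ T²/4π²)^(1/3) = (398600 × 6390.0² / 4π²)^(1/3) = 7443 km.
Altitude h = a − R = 7443 − 6371 = 1072 km.

1070 km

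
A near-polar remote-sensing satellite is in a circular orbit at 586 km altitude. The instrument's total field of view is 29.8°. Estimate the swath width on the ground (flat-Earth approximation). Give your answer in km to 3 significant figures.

312 km

Half-angle = 29.8°/2 = 14.9°.
Swath width ≈ 2h·tan(θ/2) = 2 × 586 × tan(14.9°) = 311.8 km.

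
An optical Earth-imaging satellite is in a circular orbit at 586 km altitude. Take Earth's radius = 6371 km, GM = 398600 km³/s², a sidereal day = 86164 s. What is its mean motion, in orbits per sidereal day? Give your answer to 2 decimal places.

14.92

Semi-major axis a = 6371 + 586 = 6957 km. Period T = 2π√(a³/μ) = 2π√(6957³/398600) = 5774.9 s = 96.25 min.
Orbits per sidereal day = 86164 / 5774.9 = 14.920.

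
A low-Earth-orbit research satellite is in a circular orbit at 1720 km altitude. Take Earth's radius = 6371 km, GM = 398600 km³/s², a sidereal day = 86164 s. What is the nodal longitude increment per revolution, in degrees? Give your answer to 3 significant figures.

30.3°

Semi-major axis a = 6371 + 1720 = 8091 km. Period T = 2π√(a³/μ) = 2π√(8091³/398600) = 7242.9 s = 120.72 min.
During one orbit Earth rotates (7242.9 / 86164) × 360° = 30.26°.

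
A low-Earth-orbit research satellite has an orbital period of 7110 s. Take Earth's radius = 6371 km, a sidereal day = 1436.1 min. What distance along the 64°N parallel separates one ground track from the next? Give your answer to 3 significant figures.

1450 km

Node shift per orbit = (7110.0/86166) × 360° = 29.71°.
Equatorial spacing = 29.71 × 111.2 km/° = 3303 km.
At 64° latitude, spacing = 3303 × cos(64°) = 1448 km.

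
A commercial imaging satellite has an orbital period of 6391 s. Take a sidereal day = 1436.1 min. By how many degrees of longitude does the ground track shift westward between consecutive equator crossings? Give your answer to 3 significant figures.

During one orbit Earth rotates (6391.0 / 86166) × 360° = 26.70°.

26.7°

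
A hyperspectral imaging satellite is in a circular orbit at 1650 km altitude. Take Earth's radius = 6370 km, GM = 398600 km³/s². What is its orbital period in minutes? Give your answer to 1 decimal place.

119.1 min

Semi-major axis a = 6370 + 1650 = 8020 km. Period T = 2π√(a³/μ) = 2π√(8020³/398600) = 7147.8 s = 119.13 min.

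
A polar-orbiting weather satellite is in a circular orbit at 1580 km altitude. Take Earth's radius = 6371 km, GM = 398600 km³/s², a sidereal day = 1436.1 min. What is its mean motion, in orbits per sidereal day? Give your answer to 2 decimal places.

Semi-major axis a = 6371 + 1580 = 7951 km. Period T = 2π√(a³/μ) = 2π√(7951³/398600) = 7055.8 s = 117.60 min.
Orbits per sidereal day = 86166 / 7055.8 = 12.212.

12.21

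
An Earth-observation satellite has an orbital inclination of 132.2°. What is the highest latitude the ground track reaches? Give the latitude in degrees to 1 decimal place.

47.8°

Retrograde orbit: the ground track reaches ±(180° − i) = ±(180 − 132.2) = ±47.8°.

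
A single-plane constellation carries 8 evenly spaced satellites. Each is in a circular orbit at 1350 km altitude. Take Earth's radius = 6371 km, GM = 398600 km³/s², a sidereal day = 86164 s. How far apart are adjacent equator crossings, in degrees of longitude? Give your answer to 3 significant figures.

Semi-major axis a = 6371 + 1350 = 7721 km. Period T = 2π√(a³/μ) = 2π√(7721³/398600) = 6751.8 s = 112.53 min.
Single-satellite node shift = (6751.8/86164) × 360° = 28.21°.
With 8 satellites evenly phased, successive equator crossings are 28.21/8 = 3.526° apart.

3.53°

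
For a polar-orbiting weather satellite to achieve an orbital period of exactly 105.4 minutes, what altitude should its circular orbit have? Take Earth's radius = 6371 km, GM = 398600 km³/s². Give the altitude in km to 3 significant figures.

1020 km

T = 105.4 min = 6324.0 s.
From T = 2π√(a³/μ): a = (μ T²/4π²)^(1/3) = (398600 × 6324.0² / 4π²)^(1/3) = 7391 km.
Altitude h = a − R = 7391 − 6371 = 1020 km.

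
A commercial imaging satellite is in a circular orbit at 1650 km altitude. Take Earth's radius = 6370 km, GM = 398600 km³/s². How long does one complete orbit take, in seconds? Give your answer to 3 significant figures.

Semi-major axis a = 6370 + 1650 = 8020 km. Period T = 2π√(a³/μ) = 2π√(8020³/398600) = 7147.8 s = 119.13 min.

7150 seconds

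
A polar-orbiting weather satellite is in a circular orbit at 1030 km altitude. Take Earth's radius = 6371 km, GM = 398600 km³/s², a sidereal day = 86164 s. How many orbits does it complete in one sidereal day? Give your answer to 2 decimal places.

13.60

Semi-major axis a = 6371 + 1030 = 7401 km. Period T = 2π√(a³/μ) = 2π√(7401³/398600) = 6336.5 s = 105.61 min.
Orbits per sidereal day = 86164 / 6336.5 = 13.598.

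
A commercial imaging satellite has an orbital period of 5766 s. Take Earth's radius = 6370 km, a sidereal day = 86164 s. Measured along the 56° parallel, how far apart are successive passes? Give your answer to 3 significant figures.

Node shift per orbit = (5766.0/86164) × 360° = 24.09°.
Equatorial spacing = 24.09 × 111.2 km/° = 2678 km.
At 56° latitude, spacing = 2678 × cos(56°) = 1498 km.

1500 km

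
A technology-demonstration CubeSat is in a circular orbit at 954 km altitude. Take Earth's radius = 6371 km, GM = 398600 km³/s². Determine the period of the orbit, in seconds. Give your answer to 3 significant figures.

Semi-major axis a = 6371 + 954 = 7325 km. Period T = 2π√(a³/μ) = 2π√(7325³/398600) = 6239.1 s = 103.99 min.

6240 seconds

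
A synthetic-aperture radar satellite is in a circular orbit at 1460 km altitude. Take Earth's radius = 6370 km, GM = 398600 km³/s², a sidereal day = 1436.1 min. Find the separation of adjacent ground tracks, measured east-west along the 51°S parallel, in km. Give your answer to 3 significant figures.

2020 km

Semi-major axis a = 6370 + 1460 = 7830 km. Period T = 2π√(a³/μ) = 2π√(7830³/398600) = 6895.3 s = 114.92 min.
Node shift per orbit = (6895.3/86166) × 360° = 28.81°.
Equatorial spacing = 28.81 × 111.2 km/° = 3203 km.
At 51° latitude, spacing = 3203 × cos(51°) = 2016 km.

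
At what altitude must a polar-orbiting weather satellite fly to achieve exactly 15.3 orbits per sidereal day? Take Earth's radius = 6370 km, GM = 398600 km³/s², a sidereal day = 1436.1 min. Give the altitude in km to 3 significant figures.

472 km

Required period T = 86166 / 15.3 = 5631.8 s.
From T = 2π√(a³/μ): a = (μ T²/4π²)^(1/3) = (398600 × 5631.8² / 4π²)^(1/3) = 6842 km.
Altitude h = a − R = 6842 − 6370 = 472 km.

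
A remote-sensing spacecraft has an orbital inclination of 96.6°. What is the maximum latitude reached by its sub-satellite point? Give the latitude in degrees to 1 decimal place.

Retrograde orbit: the ground track reaches ±(180° − i) = ±(180 − 96.6) = ±83.4°.

83.4°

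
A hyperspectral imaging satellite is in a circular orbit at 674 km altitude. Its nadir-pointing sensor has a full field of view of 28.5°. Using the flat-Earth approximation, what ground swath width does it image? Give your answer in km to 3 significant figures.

342 km

Half-angle = 28.5°/2 = 14.25°.
Swath width ≈ 2h·tan(θ/2) = 2 × 674 × tan(14.25°) = 342.3 km.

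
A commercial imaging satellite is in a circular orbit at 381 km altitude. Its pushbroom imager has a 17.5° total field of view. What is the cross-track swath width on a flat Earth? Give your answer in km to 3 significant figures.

Half-angle = 17.5°/2 = 8.75°.
Swath width ≈ 2h·tan(θ/2) = 2 × 381 × tan(8.75°) = 117.3 km.

117 km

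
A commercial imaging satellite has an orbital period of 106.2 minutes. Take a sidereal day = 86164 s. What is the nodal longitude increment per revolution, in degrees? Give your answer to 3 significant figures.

26.6°

T = 106.2 min = 6372.0 s.
During one orbit Earth rotates (6372.0 / 86164) × 360° = 26.62°.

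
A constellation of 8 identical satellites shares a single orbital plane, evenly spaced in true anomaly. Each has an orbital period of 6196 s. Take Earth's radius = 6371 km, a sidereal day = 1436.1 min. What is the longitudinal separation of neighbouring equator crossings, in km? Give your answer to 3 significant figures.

Single-satellite node shift = (6196.0/86166) × 360° = 25.89°.
With 8 satellites evenly phased, successive equator crossings are 25.89/8 = 3.236° apart.
That is 3.236 × 111.2 = 360 km at the equator.

360 km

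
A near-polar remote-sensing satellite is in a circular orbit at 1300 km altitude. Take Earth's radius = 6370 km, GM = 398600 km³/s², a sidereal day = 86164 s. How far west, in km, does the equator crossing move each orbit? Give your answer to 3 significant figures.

Semi-major axis a = 6370 + 1300 = 7670 km. Period T = 2π√(a³/μ) = 2π√(7670³/398600) = 6685.0 s = 111.42 min.
During one orbit Earth rotates (6685.0 / 86164) × 360° = 27.93°.
At the equator that is 27.93° × (2π·6370/360) km/° = 27.93 × 111.2 = 3105 km.

3110 km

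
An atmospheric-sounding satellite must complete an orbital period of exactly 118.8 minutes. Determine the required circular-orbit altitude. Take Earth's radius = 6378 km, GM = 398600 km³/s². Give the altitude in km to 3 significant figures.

1630 km

T = 118.8 min = 7128.0 s.
From T = 2π√(a³/μ): a = (μ T²/4π²)^(1/3) = (398600 × 7128.0² / 4π²)^(1/3) = 8005 km.
Altitude h = a − R = 8005 − 6378 = 1627 km.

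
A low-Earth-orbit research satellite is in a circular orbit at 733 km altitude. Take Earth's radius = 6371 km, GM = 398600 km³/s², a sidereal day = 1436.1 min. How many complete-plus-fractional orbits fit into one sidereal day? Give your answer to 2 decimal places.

Semi-major axis a = 6371 + 733 = 7104 km. Period T = 2π√(a³/μ) = 2π√(7104³/398600) = 5958.9 s = 99.31 min.
Orbits per sidereal day = 86166 / 5958.9 = 14.460.

14.46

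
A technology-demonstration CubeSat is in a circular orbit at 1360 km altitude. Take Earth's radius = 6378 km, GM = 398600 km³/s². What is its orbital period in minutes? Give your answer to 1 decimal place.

Semi-major axis a = 6378 + 1360 = 7738 km. Period T = 2π√(a³/μ) = 2π√(7738³/398600) = 6774.1 s = 112.90 min.

112.9 min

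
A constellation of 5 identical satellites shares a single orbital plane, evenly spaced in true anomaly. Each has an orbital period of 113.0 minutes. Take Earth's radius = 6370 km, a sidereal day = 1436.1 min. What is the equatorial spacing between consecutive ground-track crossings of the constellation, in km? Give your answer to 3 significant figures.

T = 113.0 min = 6780.0 s.
Single-satellite node shift = (6780.0/86166) × 360° = 28.33°.
With 5 satellites evenly phased, successive equator crossings are 28.33/5 = 5.665° apart.
That is 5.665 × 111.2 = 630 km at the equator.

630 km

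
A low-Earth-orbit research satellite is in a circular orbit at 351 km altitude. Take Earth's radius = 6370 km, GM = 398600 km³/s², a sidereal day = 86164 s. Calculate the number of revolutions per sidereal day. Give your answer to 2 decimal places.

Semi-major axis a = 6370 + 351 = 6721 km. Period T = 2π√(a³/μ) = 2π√(6721³/398600) = 5483.6 s = 91.39 min.
Orbits per sidereal day = 86164 / 5483.6 = 15.713.

15.71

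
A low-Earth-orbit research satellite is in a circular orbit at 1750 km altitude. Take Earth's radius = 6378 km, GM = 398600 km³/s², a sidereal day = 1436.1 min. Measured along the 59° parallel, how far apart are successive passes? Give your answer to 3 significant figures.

Semi-major axis a = 6378 + 1750 = 8128 km. Period T = 2π√(a³/μ) = 2π√(8128³/398600) = 7292.7 s = 121.54 min.
Node shift per orbit = (7292.7/86166) × 360° = 30.47°.
Equatorial spacing = 30.47 × 111.3 km/° = 3392 km.
At 59° latitude, spacing = 3392 × cos(59°) = 1747 km.

1750 km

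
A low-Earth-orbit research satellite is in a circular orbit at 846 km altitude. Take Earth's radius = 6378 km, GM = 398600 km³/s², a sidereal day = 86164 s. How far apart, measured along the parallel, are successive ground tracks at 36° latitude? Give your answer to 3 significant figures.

Semi-major axis a = 6378 + 846 = 7224 km. Period T = 2π√(a³/μ) = 2π√(7224³/398600) = 6110.5 s = 101.84 min.
Node shift per orbit = (6110.5/86164) × 360° = 25.53°.
Equatorial spacing = 25.53 × 111.3 km/° = 2842 km.
At 36° latitude, spacing = 2842 × cos(36°) = 2299 km.

2300 km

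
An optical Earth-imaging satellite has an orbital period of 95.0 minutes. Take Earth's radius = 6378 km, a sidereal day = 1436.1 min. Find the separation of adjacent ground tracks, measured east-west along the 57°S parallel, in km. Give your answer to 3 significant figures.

1440 km

T = 95.0 min = 5700.0 s.
Node shift per orbit = (5700.0/86166) × 360° = 23.81°.
Equatorial spacing = 23.81 × 111.3 km/° = 2651 km.
At 57° latitude, spacing = 2651 × cos(57°) = 1444 km.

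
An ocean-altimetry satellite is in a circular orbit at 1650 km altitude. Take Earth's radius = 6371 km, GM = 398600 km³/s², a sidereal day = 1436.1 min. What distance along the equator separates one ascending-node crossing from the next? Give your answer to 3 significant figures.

Semi-major axis a = 6371 + 1650 = 8021 km. Period T = 2π√(a³/μ) = 2π√(8021³/398600) = 7149.1 s = 119.15 min.
During one orbit Earth rotates (7149.1 / 86166) × 360° = 29.87°.
At the equator that is 29.87° × (2π·6371/360) km/° = 29.87 × 111.2 = 3321 km.

3320 km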